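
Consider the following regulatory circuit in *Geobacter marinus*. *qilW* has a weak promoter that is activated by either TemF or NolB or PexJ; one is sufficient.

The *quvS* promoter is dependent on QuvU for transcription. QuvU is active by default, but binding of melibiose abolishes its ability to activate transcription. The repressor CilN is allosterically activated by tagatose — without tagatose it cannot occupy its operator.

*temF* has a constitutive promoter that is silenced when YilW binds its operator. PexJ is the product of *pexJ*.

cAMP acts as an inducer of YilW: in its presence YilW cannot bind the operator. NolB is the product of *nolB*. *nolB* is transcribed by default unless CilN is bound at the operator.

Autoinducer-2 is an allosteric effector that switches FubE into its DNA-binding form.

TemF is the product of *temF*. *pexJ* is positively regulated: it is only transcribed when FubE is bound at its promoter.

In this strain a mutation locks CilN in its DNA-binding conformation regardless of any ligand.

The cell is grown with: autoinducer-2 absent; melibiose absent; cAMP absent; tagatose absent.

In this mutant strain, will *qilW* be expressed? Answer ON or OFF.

cAMP is absent, so YilW is active.
With repressor YilW bound, *temF* is not transcribed.
So TemF is not produced.
CilN is constitutively active in this strain.
With repressor CilN bound, *nolB* is not transcribed.
So NolB is not produced.
Autoinducer-2 is absent, so FubE is inactive.
Required activator FubE is absent, so *pexJ* is not transcribed.
So PexJ is not produced.
No activator is available at the *qilW* promoter, so *qilW* is not transcribed.

OFF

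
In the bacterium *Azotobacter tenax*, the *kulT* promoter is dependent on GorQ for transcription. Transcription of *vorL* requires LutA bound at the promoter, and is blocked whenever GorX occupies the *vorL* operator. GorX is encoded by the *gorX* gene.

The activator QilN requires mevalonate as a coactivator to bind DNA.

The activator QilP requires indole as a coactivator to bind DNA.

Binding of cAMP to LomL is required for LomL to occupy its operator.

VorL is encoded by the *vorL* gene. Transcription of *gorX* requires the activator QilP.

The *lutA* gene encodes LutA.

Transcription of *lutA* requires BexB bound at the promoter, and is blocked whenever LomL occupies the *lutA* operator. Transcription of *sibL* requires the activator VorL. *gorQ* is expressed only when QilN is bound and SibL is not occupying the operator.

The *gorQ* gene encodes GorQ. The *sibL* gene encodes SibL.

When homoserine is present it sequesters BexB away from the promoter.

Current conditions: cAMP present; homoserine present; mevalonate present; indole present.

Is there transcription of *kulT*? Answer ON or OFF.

ON

Indole is present, so QilP is active.
No repressor is bound and QilP is active, so *gorX* is transcribed.
So GorX is produced and active.
cAMP is present, so LomL is active.
Homoserine is present, so BexB is inactive.
With repressor LomL bound, *lutA* is not transcribed.
So LutA is not produced.
With repressor GorX bound, *vorL* is not transcribed.
So VorL is not produced.
Required activator VorL is absent, so *sibL* is not transcribed.
So SibL is not produced.
Mevalonate is present, so QilN is active.
No repressor is bound and QilN is active, so *gorQ* is transcribed.
So GorQ is produced and active.
No repressor is bound and GorQ is active, so *kulT* is transcribed.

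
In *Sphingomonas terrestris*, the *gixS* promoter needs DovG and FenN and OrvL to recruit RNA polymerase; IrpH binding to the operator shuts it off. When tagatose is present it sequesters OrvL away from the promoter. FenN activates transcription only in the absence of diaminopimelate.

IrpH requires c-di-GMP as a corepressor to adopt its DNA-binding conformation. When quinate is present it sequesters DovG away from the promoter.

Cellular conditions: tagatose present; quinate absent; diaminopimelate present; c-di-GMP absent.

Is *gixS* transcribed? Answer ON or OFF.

OFF

Quinate is absent, so DovG is active.
c-di-GMP is absent, so IrpH is inactive.
Diaminopimelate is present, so FenN is inactive.
Tagatose is present, so OrvL is inactive.
Required activator FenN is absent, so *gixS* is not transcribed.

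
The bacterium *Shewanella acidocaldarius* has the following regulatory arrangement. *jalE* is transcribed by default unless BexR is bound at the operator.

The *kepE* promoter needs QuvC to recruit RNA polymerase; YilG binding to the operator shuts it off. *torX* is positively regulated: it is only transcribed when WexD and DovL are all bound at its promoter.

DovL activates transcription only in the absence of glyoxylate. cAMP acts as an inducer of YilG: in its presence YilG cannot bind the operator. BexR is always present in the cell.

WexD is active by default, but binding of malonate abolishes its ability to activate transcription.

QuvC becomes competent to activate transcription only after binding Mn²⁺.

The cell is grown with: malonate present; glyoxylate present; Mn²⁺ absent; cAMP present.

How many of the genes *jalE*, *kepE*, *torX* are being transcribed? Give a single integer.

BexR is produced constitutively and is active.
With repressor BexR bound, *jalE* is not transcribed.
→ *jalE* is OFF.
cAMP is present, so YilG is inactive.
Mn²⁺ is absent, so QuvC is inactive.
Required activator QuvC is absent, so *kepE* is not transcribed.
→ *kepE* is OFF.
Malonate is present, so WexD is inactive.
Glyoxylate is present, so DovL is inactive.
Required activator WexD is absent, so *torX* is not transcribed.
→ *torX* is OFF.
0 of the 3 genes are transcribed.

0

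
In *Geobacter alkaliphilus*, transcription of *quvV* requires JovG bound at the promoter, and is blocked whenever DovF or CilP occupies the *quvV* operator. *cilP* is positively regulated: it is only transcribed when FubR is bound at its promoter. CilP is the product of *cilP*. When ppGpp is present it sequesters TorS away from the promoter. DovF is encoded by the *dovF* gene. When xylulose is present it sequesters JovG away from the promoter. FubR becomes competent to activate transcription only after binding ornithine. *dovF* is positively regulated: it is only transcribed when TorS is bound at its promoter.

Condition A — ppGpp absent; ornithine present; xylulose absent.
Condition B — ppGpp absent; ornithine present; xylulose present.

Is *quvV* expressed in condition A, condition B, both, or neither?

neither

Condition A:
ppGpp is absent, so TorS is active.
No repressor is bound and TorS is active, so *dovF* is transcribed.
So DovF is produced and active.
Ornithine is present, so FubR is active.
No repressor is bound and FubR is active, so *cilP* is transcribed.
So CilP is produced and active.
Xylulose is absent, so JovG is active.
With repressor DovF bound, *quvV* is not transcribed.
→ *quvV* is OFF in A.
Condition B:
ppGpp is absent, so TorS is active.
No repressor is bound and TorS is active, so *dovF* is transcribed.
So DovF is produced and active.
Ornithine is present, so FubR is active.
No repressor is bound and FubR is active, so *cilP* is transcribed.
So CilP is produced and active.
Xylulose is present, so JovG is inactive.
With repressor DovF bound, *quvV* is not transcribed.
→ *quvV* is OFF in B.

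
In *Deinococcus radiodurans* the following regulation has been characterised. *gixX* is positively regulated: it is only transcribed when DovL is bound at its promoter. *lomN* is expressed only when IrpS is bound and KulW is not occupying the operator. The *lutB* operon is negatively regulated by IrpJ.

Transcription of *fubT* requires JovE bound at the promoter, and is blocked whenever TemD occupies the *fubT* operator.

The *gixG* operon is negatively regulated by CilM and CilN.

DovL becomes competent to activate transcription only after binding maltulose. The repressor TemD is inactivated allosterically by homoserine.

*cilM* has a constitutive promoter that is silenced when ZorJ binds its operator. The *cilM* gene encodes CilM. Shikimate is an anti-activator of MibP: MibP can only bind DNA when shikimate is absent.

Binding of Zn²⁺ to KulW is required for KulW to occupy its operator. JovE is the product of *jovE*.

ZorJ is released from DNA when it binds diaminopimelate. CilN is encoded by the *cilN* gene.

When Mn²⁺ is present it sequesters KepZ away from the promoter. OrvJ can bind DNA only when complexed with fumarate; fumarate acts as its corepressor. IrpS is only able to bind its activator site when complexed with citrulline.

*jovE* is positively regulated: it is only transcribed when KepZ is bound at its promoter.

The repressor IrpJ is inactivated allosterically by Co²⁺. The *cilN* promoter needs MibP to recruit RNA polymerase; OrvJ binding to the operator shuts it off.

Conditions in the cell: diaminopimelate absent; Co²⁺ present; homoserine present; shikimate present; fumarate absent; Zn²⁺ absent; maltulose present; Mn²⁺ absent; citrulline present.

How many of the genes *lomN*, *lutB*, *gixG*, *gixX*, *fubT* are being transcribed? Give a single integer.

5

Zn²⁺ is absent, so KulW is inactive.
Citrulline is present, so IrpS is active.
No repressor is bound and IrpS is active, so *lomN* is transcribed.
→ *lomN* is ON.
Co²⁺ is present, so IrpJ is inactive.
With no repressor bound, *lutB* is transcribed.
→ *lutB* is ON.
Diaminopimelate is absent, so ZorJ is active.
With repressor ZorJ bound, *cilM* is not transcribed.
So CilM is not produced.
Fumarate is absent, so OrvJ is inactive.
Shikimate is present, so MibP is inactive.
Required activator MibP is absent, so *cilN* is not transcribed.
So CilN is not produced.
With no repressor bound, *gixG* is transcribed.
→ *gixG* is ON.
Maltulose is present, so DovL is active.
No repressor is bound and DovL is active, so *gixX* is transcribed.
→ *gixX* is ON.
Homoserine is present, so TemD is inactive.
Mn²⁺ is absent, so KepZ is active.
No repressor is bound and KepZ is active, so *jovE* is transcribed.
So JovE is produced and active.
No repressor is bound and JovE is active, so *fubT* is transcribed.
→ *fubT* is ON.
5 of the 5 genes are transcribed.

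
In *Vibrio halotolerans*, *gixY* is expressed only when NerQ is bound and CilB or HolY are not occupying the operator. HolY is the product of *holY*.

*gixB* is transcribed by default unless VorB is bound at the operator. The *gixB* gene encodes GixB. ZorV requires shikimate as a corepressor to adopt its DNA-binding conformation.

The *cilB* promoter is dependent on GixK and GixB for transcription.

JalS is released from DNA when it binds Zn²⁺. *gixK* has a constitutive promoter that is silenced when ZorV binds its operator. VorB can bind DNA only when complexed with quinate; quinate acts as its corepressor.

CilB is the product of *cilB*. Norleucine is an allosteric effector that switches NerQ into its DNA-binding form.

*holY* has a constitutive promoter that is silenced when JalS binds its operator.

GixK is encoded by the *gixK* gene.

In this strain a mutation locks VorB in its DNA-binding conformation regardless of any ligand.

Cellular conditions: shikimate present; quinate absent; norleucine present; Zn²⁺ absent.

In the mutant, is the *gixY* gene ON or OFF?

ON

Norleucine is present, so NerQ is active.
Shikimate is present, so ZorV is active.
With repressor ZorV bound, *gixK* is not transcribed.
So GixK is not produced.
VorB is constitutively active in this strain.
With repressor VorB bound, *gixB* is not transcribed.
So GixB is not produced.
Required activator GixK is absent, so *cilB* is not transcribed.
So CilB is not produced.
Zn²⁺ is absent, so JalS is active.
With repressor JalS bound, *holY* is not transcribed.
So HolY is not produced.
No repressor is bound and NerQ is active, so *gixY* is transcribed.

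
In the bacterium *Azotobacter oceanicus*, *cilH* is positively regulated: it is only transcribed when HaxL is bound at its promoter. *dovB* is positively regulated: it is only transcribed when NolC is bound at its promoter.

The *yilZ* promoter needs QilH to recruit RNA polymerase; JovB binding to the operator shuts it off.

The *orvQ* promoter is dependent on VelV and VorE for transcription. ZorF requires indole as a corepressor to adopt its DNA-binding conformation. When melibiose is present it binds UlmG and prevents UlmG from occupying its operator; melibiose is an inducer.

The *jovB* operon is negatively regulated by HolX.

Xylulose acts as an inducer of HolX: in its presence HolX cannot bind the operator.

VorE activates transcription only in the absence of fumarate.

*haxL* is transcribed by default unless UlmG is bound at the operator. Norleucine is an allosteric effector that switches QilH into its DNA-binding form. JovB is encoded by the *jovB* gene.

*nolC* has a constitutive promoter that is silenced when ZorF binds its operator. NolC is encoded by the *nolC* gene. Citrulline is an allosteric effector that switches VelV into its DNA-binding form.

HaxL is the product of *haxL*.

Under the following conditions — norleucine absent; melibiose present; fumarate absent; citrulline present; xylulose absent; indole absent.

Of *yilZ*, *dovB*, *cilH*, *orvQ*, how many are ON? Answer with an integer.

Norleucine is absent, so QilH is inactive.
Xylulose is absent, so HolX is active.
With repressor HolX bound, *jovB* is not transcribed.
So JovB is not produced.
Required activator QilH is absent, so *yilZ* is not transcribed.
→ *yilZ* is OFF.
Indole is absent, so ZorF is inactive.
With no repressor bound, *nolC* is transcribed.
So NolC is produced and active.
No repressor is bound and NolC is active, so *dovB* is transcribed.
→ *dovB* is ON.
Melibiose is present, so UlmG is inactive.
With no repressor bound, *haxL* is transcribed.
So HaxL is produced and active.
No repressor is bound and HaxL is active, so *cilH* is transcribed.
→ *cilH* is ON.
Citrulline is present, so VelV is active.
Fumarate is absent, so VorE is active.
No repressor is bound and VelV and VorE are active, so *orvQ* is transcribed.
→ *orvQ* is ON.
3 of the 4 genes are transcribed.

3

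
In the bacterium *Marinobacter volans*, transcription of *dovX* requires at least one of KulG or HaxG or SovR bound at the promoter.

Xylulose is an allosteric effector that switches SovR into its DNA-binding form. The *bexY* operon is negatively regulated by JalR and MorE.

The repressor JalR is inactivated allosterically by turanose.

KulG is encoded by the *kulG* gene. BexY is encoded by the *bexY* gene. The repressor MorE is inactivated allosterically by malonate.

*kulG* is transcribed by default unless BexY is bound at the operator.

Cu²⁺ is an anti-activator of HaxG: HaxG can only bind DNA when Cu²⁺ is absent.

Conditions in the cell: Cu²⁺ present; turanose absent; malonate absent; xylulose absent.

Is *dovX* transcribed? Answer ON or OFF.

ON

Turanose is absent, so JalR is active.
Malonate is absent, so MorE is active.
With repressor JalR bound, *bexY* is not transcribed.
So BexY is not produced.
With no repressor bound, *kulG* is transcribed.
So KulG is produced and active.
Cu²⁺ is present, so HaxG is inactive.
Xylulose is absent, so SovR is inactive.
Activator KulG is present, so *dovX* is transcribed.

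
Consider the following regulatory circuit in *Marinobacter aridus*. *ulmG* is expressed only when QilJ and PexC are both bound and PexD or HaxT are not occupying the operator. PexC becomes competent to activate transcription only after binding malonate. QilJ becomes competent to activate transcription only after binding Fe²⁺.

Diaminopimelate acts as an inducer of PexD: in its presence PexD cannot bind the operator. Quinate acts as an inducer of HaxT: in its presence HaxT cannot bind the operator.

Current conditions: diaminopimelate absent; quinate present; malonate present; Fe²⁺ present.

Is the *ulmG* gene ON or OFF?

OFF

Fe²⁺ is present, so QilJ is active.
Diaminopimelate is absent, so PexD is active.
Malonate is present, so PexC is active.
Quinate is present, so HaxT is inactive.
With repressor PexD bound, *ulmG* is not transcribed.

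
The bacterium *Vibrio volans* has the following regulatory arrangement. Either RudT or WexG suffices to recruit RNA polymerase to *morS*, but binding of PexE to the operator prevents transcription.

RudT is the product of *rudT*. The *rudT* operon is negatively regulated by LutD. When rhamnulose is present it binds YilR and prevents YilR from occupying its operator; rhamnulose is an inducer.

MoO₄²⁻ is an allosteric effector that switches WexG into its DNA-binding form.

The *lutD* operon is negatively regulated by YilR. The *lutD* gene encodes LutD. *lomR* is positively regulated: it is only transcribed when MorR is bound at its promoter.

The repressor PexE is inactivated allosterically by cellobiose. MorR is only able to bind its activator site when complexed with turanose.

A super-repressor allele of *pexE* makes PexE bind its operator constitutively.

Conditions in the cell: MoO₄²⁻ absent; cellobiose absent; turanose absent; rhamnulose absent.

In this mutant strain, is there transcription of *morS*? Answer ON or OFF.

OFF

Rhamnulose is absent, so YilR is active.
With repressor YilR bound, *lutD* is not transcribed.
So LutD is not produced.
With no repressor bound, *rudT* is transcribed.
So RudT is produced and active.
MoO₄²⁻ is absent, so WexG is inactive.
PexE is constitutively active in this strain.
With repressor PexE bound, *morS* is not transcribed.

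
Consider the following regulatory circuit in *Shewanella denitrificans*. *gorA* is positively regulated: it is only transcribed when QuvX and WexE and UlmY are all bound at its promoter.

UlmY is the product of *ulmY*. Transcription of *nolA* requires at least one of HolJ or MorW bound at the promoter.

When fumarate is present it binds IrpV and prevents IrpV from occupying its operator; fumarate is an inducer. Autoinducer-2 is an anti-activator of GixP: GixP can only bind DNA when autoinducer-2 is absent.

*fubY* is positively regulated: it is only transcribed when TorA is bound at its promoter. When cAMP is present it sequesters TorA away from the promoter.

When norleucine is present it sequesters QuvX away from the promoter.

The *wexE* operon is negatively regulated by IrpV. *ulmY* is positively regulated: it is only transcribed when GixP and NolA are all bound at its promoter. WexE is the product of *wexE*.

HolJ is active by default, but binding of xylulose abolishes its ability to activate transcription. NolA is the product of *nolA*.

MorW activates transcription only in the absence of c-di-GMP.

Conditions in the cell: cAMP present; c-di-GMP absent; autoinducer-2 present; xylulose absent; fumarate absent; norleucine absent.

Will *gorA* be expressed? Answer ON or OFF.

Norleucine is absent, so QuvX is active.
Fumarate is absent, so IrpV is active.
With repressor IrpV bound, *wexE* is not transcribed.
So WexE is not produced.
Autoinducer-2 is present, so GixP is inactive.
Xylulose is absent, so HolJ is active.
c-di-GMP is absent, so MorW is active.
Activator HolJ is present, so *nolA* is transcribed.
So NolA is produced and active.
Required activator GixP is absent, so *ulmY* is not transcribed.
So UlmY is not produced.
Required activator WexE is absent, so *gorA* is not transcribed.

OFF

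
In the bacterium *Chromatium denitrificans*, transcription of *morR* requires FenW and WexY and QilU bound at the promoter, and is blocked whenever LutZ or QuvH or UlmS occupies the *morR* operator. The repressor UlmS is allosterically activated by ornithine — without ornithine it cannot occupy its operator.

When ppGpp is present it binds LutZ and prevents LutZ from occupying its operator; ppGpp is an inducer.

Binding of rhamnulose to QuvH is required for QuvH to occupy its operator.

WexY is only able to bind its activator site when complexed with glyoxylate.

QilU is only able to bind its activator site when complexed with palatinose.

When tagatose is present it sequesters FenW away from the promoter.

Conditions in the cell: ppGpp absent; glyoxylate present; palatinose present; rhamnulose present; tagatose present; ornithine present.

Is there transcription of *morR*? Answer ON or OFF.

ppGpp is absent, so LutZ is active.
Tagatose is present, so FenW is inactive.
Rhamnulose is present, so QuvH is active.
Glyoxylate is present, so WexY is active.
Ornithine is present, so UlmS is active.
Palatinose is present, so QilU is active.
With repressor LutZ bound, *morR* is not transcribed.

OFF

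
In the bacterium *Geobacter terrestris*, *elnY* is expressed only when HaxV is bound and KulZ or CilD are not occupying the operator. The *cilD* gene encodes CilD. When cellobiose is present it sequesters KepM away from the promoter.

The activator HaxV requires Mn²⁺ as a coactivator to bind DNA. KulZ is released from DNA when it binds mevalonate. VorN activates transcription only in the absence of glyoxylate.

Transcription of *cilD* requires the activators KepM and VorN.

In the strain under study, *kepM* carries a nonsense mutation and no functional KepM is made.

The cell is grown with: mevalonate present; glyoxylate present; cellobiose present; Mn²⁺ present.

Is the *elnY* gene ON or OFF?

ON

Mn²⁺ is present, so HaxV is active.
Mevalonate is present, so KulZ is inactive.
KepM is non-functional in this strain, so it has no effect.
Glyoxylate is present, so VorN is inactive.
Required activator KepM is absent, so *cilD* is not transcribed.
So CilD is not produced.
No repressor is bound and HaxV is active, so *elnY* is transcribed.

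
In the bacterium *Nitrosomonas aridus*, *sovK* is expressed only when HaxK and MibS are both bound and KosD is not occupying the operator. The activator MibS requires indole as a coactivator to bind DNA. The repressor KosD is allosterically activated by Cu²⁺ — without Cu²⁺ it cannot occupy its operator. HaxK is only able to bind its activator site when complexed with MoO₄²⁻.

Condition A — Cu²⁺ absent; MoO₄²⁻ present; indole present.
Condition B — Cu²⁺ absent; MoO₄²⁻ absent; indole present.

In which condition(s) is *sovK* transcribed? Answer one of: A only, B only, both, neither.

Condition A:
Cu²⁺ is absent, so KosD is inactive.
MoO₄²⁻ is present, so HaxK is active.
Indole is present, so MibS is active.
No repressor is bound and HaxK and MibS are active, so *sovK* is transcribed.
→ *sovK* is ON in A.
Condition B:
Cu²⁺ is absent, so KosD is inactive.
MoO₄²⁻ is absent, so HaxK is inactive.
Indole is present, so MibS is active.
Required activator HaxK is absent, so *sovK* is not transcribed.
→ *sovK* is OFF in B.

A only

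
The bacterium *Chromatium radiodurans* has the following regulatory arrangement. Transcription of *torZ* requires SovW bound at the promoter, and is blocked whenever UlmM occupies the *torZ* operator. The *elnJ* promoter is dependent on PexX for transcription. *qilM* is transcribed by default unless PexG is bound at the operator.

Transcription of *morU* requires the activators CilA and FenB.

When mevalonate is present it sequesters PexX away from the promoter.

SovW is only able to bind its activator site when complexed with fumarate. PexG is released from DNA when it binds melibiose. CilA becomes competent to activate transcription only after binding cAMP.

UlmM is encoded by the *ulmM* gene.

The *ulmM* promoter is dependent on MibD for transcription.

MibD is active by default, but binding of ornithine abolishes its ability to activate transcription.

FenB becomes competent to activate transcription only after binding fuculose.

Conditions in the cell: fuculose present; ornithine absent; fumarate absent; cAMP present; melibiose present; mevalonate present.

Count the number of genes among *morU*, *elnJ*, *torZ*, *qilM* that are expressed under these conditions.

2

cAMP is present, so CilA is active.
Fuculose is present, so FenB is active.
No repressor is bound and CilA and FenB are active, so *morU* is transcribed.
→ *morU* is ON.
Mevalonate is present, so PexX is inactive.
Required activator PexX is absent, so *elnJ* is not transcribed.
→ *elnJ* is OFF.
Ornithine is absent, so MibD is active.
No repressor is bound and MibD is active, so *ulmM* is transcribed.
So UlmM is produced and active.
Fumarate is absent, so SovW is inactive.
With repressor UlmM bound, *torZ* is not transcribed.
→ *torZ* is OFF.
Melibiose is present, so PexG is inactive.
With no repressor bound, *qilM* is transcribed.
→ *qilM* is ON.
2 of the 4 genes are transcribed.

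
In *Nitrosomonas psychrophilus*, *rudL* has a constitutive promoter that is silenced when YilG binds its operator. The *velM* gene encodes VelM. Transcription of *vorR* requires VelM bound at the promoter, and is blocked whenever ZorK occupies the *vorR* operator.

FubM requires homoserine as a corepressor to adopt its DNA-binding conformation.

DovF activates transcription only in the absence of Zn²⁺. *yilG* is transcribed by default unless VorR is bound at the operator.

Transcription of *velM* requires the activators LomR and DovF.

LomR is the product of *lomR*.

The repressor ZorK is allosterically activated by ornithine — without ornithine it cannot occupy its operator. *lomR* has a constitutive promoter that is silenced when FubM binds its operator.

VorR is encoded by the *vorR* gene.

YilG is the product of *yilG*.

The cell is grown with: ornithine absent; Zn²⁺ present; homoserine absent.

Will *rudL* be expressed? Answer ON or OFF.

Homoserine is absent, so FubM is inactive.
With no repressor bound, *lomR* is transcribed.
So LomR is produced and active.
Zn²⁺ is present, so DovF is inactive.
Required activator DovF is absent, so *velM* is not transcribed.
So VelM is not produced.
Ornithine is absent, so ZorK is inactive.
Required activator VelM is absent, so *vorR* is not transcribed.
So VorR is not produced.
With no repressor bound, *yilG* is transcribed.
So YilG is produced and active.
With repressor YilG bound, *rudL* is not transcribed.

OFF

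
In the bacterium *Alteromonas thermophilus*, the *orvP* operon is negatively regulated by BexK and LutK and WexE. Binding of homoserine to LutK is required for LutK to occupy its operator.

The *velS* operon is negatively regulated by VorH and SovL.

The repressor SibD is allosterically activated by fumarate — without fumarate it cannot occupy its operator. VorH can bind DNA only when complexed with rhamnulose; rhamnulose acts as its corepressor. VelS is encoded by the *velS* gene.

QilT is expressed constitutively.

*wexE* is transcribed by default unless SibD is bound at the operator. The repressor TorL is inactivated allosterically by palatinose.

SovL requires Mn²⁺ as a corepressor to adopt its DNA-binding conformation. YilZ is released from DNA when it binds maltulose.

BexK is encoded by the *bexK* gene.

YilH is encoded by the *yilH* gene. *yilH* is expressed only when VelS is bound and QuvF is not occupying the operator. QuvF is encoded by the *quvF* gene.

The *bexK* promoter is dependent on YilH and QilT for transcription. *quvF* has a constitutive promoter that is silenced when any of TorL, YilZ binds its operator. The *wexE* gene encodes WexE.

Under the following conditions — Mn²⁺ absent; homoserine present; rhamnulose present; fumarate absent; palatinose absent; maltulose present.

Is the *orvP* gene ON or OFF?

OFF

Palatinose is absent, so TorL is active.
Maltulose is present, so YilZ is inactive.
With repressor TorL bound, *quvF* is not transcribed.
So QuvF is not produced.
Rhamnulose is present, so VorH is active.
Mn²⁺ is absent, so SovL is inactive.
With repressor VorH bound, *velS* is not transcribed.
So VelS is not produced.
Required activator VelS is absent, so *yilH* is not transcribed.
So YilH is not produced.
QilT is produced constitutively and is active.
Required activator YilH is absent, so *bexK* is not transcribed.
So BexK is not produced.
Homoserine is present, so LutK is active.
Fumarate is absent, so SibD is inactive.
With no repressor bound, *wexE* is transcribed.
So WexE is produced and active.
With repressor LutK bound, *orvP* is not transcribed.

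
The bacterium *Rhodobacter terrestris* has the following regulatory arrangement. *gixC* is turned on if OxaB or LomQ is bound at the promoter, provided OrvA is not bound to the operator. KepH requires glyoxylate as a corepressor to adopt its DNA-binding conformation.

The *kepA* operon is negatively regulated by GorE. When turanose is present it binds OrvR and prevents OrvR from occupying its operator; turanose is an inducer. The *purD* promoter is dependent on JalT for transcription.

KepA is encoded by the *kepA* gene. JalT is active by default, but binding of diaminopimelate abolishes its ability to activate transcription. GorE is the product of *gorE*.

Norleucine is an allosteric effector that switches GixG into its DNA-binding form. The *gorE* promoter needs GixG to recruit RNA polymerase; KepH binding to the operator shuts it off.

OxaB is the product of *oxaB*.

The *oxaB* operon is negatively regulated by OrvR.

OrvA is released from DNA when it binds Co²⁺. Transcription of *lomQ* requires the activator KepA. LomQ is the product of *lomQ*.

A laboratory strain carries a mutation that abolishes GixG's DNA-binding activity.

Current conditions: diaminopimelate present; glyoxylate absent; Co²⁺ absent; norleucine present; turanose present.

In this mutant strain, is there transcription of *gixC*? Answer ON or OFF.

Turanose is present, so OrvR is inactive.
With no repressor bound, *oxaB* is transcribed.
So OxaB is produced and active.
GixG is non-functional in this strain, so it has no effect.
Glyoxylate is absent, so KepH is inactive.
Required activator GixG is absent, so *gorE* is not transcribed.
So GorE is not produced.
With no repressor bound, *kepA* is transcribed.
So KepA is produced and active.
No repressor is bound and KepA is active, so *lomQ* is transcribed.
So LomQ is produced and active.
Co²⁺ is absent, so OrvA is active.
With repressor OrvA bound, *gixC* is not transcribed.

OFF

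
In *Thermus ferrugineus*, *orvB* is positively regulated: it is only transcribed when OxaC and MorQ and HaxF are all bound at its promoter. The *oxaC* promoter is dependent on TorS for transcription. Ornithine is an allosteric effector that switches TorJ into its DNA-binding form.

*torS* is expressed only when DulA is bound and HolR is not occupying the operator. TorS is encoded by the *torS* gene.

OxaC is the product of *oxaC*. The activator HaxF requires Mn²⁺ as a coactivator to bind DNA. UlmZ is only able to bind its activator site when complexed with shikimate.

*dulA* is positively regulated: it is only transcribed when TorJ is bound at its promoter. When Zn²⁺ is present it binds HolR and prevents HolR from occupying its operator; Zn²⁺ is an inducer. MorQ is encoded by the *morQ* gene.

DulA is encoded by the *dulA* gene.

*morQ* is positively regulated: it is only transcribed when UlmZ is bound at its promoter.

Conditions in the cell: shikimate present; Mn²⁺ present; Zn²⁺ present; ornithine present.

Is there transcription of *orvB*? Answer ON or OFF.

ON

Zn²⁺ is present, so HolR is inactive.
Ornithine is present, so TorJ is active.
No repressor is bound and TorJ is active, so *dulA* is transcribed.
So DulA is produced and active.
No repressor is bound and DulA is active, so *torS* is transcribed.
So TorS is produced and active.
No repressor is bound and TorS is active, so *oxaC* is transcribed.
So OxaC is produced and active.
Shikimate is present, so UlmZ is active.
No repressor is bound and UlmZ is active, so *morQ* is transcribed.
So MorQ is produced and active.
Mn²⁺ is present, so HaxF is active.
No repressor is bound and OxaC and MorQ and HaxF are active, so *orvB* is transcribed.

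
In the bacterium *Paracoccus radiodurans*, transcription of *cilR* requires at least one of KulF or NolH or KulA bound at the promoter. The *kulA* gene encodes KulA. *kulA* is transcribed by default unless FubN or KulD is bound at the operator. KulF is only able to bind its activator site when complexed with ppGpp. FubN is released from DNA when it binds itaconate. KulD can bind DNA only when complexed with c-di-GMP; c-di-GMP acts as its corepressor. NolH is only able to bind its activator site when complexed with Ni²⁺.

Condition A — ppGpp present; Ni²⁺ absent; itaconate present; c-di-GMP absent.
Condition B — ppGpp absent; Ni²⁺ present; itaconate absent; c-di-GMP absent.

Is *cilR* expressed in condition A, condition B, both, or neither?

both

Condition A:
ppGpp is present, so KulF is active.
Ni²⁺ is absent, so NolH is inactive.
Itaconate is present, so FubN is inactive.
c-di-GMP is absent, so KulD is inactive.
With no repressor bound, *kulA* is transcribed.
So KulA is produced and active.
Activator KulF is present, so *cilR* is transcribed.
→ *cilR* is ON in A.
Condition B:
ppGpp is absent, so KulF is inactive.
Ni²⁺ is present, so NolH is active.
Itaconate is absent, so FubN is active.
c-di-GMP is absent, so KulD is inactive.
With repressor FubN bound, *kulA* is not transcribed.
So KulA is not produced.
Activator NolH is present, so *cilR* is transcribed.
→ *cilR* is ON in B.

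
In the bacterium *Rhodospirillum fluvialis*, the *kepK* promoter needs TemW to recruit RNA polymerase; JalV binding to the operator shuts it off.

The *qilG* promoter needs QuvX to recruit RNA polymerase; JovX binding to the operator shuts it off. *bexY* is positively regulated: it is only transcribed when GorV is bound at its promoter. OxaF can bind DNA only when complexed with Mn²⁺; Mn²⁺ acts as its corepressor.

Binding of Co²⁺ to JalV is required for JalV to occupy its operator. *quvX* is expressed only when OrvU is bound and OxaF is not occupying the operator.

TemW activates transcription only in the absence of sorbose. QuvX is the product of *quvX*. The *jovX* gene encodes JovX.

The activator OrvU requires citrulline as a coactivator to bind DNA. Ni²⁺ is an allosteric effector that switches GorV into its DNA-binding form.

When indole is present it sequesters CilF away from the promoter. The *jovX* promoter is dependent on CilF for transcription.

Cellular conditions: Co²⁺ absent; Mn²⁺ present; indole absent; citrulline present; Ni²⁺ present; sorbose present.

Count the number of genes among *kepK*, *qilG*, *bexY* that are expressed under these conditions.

Sorbose is present, so TemW is inactive.
Co²⁺ is absent, so JalV is inactive.
Required activator TemW is absent, so *kepK* is not transcribed.
→ *kepK* is OFF.
Citrulline is present, so OrvU is active.
Mn²⁺ is present, so OxaF is active.
With repressor OxaF bound, *quvX* is not transcribed.
So QuvX is not produced.
Indole is absent, so CilF is active.
No repressor is bound and CilF is active, so *jovX* is transcribed.
So JovX is produced and active.
With repressor JovX bound, *qilG* is not transcribed.
→ *qilG* is OFF.
Ni²⁺ is present, so GorV is active.
No repressor is bound and GorV is active, so *bexY* is transcribed.
→ *bexY* is ON.
1 of the 3 genes is transcribed.

1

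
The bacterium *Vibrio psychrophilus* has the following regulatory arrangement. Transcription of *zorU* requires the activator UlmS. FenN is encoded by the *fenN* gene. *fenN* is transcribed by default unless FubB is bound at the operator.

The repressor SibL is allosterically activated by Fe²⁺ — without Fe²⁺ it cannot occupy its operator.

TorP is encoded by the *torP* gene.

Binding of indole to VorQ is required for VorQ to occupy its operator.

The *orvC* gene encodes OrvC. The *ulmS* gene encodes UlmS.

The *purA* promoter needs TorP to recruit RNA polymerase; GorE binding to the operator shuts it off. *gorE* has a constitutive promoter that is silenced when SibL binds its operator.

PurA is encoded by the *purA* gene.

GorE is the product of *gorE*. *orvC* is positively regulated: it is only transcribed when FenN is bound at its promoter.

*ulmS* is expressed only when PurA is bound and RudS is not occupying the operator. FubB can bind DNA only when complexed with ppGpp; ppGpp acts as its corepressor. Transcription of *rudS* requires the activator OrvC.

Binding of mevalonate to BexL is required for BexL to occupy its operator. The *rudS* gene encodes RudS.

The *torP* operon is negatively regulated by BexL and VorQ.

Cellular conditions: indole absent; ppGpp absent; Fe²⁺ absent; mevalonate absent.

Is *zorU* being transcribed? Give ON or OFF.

OFF

ppGpp is absent, so FubB is inactive.
With no repressor bound, *fenN* is transcribed.
So FenN is produced and active.
No repressor is bound and FenN is active, so *orvC* is transcribed.
So OrvC is produced and active.
No repressor is bound and OrvC is active, so *rudS* is transcribed.
So RudS is produced and active.
Mevalonate is absent, so BexL is inactive.
Indole is absent, so VorQ is inactive.
With no repressor bound, *torP* is transcribed.
So TorP is produced and active.
Fe²⁺ is absent, so SibL is inactive.
With no repressor bound, *gorE* is transcribed.
So GorE is produced and active.
With repressor GorE bound, *purA* is not transcribed.
So PurA is not produced.
With repressor RudS bound, *ulmS* is not transcribed.
So UlmS is not produced.
Required activator UlmS is absent, so *zorU* is not transcribed.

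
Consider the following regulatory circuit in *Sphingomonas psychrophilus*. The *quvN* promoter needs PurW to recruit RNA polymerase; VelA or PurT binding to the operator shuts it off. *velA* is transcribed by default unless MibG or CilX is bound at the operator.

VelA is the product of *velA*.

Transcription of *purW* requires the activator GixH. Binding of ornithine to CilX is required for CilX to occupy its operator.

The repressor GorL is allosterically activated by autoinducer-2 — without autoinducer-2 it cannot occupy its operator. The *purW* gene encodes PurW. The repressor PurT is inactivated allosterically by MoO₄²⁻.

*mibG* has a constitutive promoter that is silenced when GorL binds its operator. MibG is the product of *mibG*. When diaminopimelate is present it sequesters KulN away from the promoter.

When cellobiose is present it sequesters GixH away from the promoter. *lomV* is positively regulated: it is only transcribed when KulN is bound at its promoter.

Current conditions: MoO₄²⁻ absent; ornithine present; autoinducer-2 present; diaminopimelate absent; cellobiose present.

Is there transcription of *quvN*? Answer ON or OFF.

Cellobiose is present, so GixH is inactive.
Required activator GixH is absent, so *purW* is not transcribed.
So PurW is not produced.
Autoinducer-2 is present, so GorL is active.
With repressor GorL bound, *mibG* is not transcribed.
So MibG is not produced.
Ornithine is present, so CilX is active.
With repressor CilX bound, *velA* is not transcribed.
So VelA is not produced.
MoO₄²⁻ is absent, so PurT is active.
With repressor PurT bound, *quvN* is not transcribed.

OFF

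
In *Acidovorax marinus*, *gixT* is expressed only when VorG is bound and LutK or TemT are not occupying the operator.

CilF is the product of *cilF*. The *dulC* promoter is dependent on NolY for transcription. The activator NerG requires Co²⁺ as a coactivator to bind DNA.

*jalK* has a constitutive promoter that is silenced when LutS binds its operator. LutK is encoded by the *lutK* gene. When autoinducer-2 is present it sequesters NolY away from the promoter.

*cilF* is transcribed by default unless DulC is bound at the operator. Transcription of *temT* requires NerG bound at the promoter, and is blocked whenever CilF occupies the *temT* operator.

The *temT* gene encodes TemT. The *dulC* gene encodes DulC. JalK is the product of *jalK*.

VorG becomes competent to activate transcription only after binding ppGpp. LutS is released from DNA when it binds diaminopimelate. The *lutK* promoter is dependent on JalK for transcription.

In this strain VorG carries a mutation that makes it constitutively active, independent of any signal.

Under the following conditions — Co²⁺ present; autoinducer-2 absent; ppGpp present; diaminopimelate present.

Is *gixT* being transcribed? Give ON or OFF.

VorG is constitutively active in this strain.
Diaminopimelate is present, so LutS is inactive.
With no repressor bound, *jalK* is transcribed.
So JalK is produced and active.
No repressor is bound and JalK is active, so *lutK* is transcribed.
So LutK is produced and active.
Co²⁺ is present, so NerG is active.
Autoinducer-2 is absent, so NolY is active.
No repressor is bound and NolY is active, so *dulC* is transcribed.
So DulC is produced and active.
With repressor DulC bound, *cilF* is not transcribed.
So CilF is not produced.
No repressor is bound and NerG is active, so *temT* is transcribed.
So TemT is produced and active.
With repressor LutK bound, *gixT* is not transcribed.

OFF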